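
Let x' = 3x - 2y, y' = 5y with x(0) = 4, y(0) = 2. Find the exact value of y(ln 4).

2048

A = [[3,-2],[0,5]]; eigenvalues λ = 5, 3.
Eigenvectors: (-1,1) for λ=5, (-1,0) for λ=3.
From the initial condition, c_1 = 2, c_2 = -6.
y(ln 4) = (2)(4^5)(1) + (-6)(4^3)(0) = 2048.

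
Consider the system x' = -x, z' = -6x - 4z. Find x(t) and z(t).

x(t) = c_2e^(-t), z(t) = -c_1e^(-4t) - 2c_2e^(-t)

Coefficient matrix A = [[-1, 0], [-6, -4]].
Characteristic polynomial det(A - λI) = λ^2 + 5λ + 4 = 0.
Eigenvalues λ = -4, -1.
For λ=-4: (A-λI) row 1 is [3, 0], so an eigenvector is (0, -1).
For λ=-1: (A-λI) row 2 is [-6, -3], so an eigenvector is (1, -2).
General solution: c_1e^(-4t)(0,-1) + c_2e^(-t)(1,-2).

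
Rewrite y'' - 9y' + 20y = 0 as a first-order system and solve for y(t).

Let x_1 = y, x_2 = y'. Then x_1' = x_2 and x_2' = -20x_1 + 9x_2.
A = [[0,1],[-20,9]]; det(A-λI) = λ^2 - 9λ + 20.
Eigenvalues λ = 5, 4 with eigenvectors (1,5), (1,4).

y(t) = K_1e^(5t) + K_2e^(4t)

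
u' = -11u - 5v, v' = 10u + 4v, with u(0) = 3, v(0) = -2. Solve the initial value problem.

u(t) = -e^(-t) + 4e^(-6t), v(t) = 2e^(-t) - 4e^(-6t)

Coefficient matrix A = [[-11, -5], [10, 4]].
Characteristic polynomial det(A - λI) = λ^2 + 7λ + 6 = 0.
Eigenvalues λ = -1, -6.
For λ=-1: (A-λI) row 1 is [-10, -5], so an eigenvector is (1, -2).
For λ=-6: (A-λI) row 1 is [-5, -5], so an eigenvector is (1, -1).
General solution: C_1e^(-t)(1,-2) + C_2e^(-6t)(1,-1).
Applying u(0)=3, v(0)=-2 gives C_1=-1, C_2=4.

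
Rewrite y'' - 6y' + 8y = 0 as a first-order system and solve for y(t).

Let x_1 = y, x_2 = y'. Then x_1' = x_2 and x_2' = -8x_1 + 6x_2.
A = [[0,1],[-8,6]]; det(A-λI) = λ^2 - 6λ + 8.
Eigenvalues λ = 2, 4 with eigenvectors (1,2), (1,4).

y(t) = K_1e^(2t) + K_2e^(4t)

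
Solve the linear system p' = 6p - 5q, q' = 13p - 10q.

Coefficient matrix A = [[6, -5], [13, -10]].
Characteristic polynomial det(A - λI) = λ^2 + 4λ + 5 = 0.
Eigenvalues λ = -2 ± i (complex conjugate pair).
For λ=-2+i: an eigenvector is (2,3) - i(1,2) = (2 - i, 3 - 2i).
A real fundamental pair from Re and Im of e^((-2+i)t)v: X_1 = e^(-2t)(cos(t)·(2,3) + sin(t)·(1,2)), X_2 = e^(-2t)(sin(t)·(2,3) - cos(t)·(1,2)).
General solution: C_1X_1 + C_2X_2.

p(t) = C_1e^(-2t)sin(t) + 2C_1e^(-2t)cos(t) + 2C_2e^(-2t)sin(t) - C_2e^(-2t)cos(t), q(t) = 2C_1e^(-2t)sin(t) + 3C_1e^(-2t)cos(t) + 3C_2e^(-2t)sin(t) - 2C_2e^(-2t)cos(t)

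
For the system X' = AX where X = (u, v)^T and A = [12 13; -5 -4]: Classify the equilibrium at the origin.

unstable spiral

A = [[12,13],[-5,-4]]; det(A-λI) = λ^2 - 8λ + 17.
λ = 4 ± i: positive real part.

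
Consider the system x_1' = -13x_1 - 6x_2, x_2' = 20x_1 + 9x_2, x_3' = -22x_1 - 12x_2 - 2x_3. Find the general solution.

x_1(t) = 3K_1e^(-3t) - K_2e^(-t), x_2(t) = -5K_1e^(-3t) + 2K_2e^(-t), x_3(t) = 6K_1e^(-3t) - 2K_2e^(-t) + K_3e^(-2t)

Coefficient matrix A = [[-13, -6, 0], [20, 9, 0], [-22, -12, -2]].
det(A - λI) = 0 gives eigenvalues λ = -3, -1, -2.
For λ=-3: eigenvector (3,-5,6).
For λ=-1: eigenvector (-1,2,-2).
For λ=-2: eigenvector (0,0,1).
General solution: K_1e^(-3t)(3,-5,6) + K_2e^(-t)(-1,2,-2) + K_3e^(-2t)(0,0,1).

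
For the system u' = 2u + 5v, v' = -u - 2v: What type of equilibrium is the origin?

A = [[2,5],[-1,-2]]; det(A-λI) = λ^2 + 1.
λ = 0 ± i: zero real part.

center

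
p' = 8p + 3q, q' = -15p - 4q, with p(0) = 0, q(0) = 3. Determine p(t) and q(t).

Coefficient matrix A = [[8, 3], [-15, -4]].
Characteristic polynomial det(A - λI) = λ^2 - 4λ + 13 = 0.
Eigenvalues λ = 2 ± 3i (complex conjugate pair).
For λ=2+3i: an eigenvector is (1,-2) - i(0,-1) = (1, -2 + i).
A real fundamental pair from Re and Im of e^((2+3i)t)v: X_1 = e^(2t)(cos(3t)·(1,-2) + sin(3t)·(0,-1)), X_2 = e^(2t)(sin(3t)·(1,-2) - cos(3t)·(0,-1)).
General solution: c_1X_1 + c_2X_2.
Applying p(0)=0, q(0)=3 gives c_1=0, c_2=3.

p(t) = 3e^(2t)sin(3t), q(t) = -6e^(2t)sin(3t) + 3e^(2t)cos(3t)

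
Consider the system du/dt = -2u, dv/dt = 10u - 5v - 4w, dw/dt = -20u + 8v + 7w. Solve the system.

Coefficient matrix A = [[-2, 0, 0], [10, -5, -4], [-20, 8, 7]].
det(A - λI) = 0 gives eigenvalues λ = -2, -1, 3.
For λ=-2: eigenvector (1,-2,4).
For λ=-1: eigenvector (0,1,-1).
For λ=3: eigenvector (0,1,-2).
General solution: C_1e^(-2t)(1,-2,4) + C_2e^(-t)(0,1,-1) + C_3e^(3t)(0,1,-2).

u(t) = C_1e^(-2t), v(t) = -2C_1e^(-2t) + C_2e^(-t) + C_3e^(3t), w(t) = 4C_1e^(-2t) - C_2e^(-t) - 2C_3e^(3t)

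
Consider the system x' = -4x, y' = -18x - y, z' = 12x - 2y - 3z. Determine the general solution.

x(t) = C_1e^(-4t), y(t) = 6C_1e^(-4t) - C_3e^(-t), z(t) = C_2e^(-3t) + C_3e^(-t)

Coefficient matrix A = [[-4, 0, 0], [-18, -1, 0], [12, -2, -3]].
det(A - λI) = 0 gives eigenvalues λ = -4, -3, -1.
For λ=-4: eigenvector (1,6,0).
For λ=-3: eigenvector (0,0,1).
For λ=-1: eigenvector (0,-1,1).
General solution: C_1e^(-4t)(1,6,0) + C_2e^(-3t)(0,0,1) + C_3e^(-t)(0,-1,1).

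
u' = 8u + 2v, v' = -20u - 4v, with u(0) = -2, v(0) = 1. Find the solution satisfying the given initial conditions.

Coefficient matrix A = [[8, 2], [-20, -4]].
Characteristic polynomial det(A - λI) = λ^2 - 4λ + 8 = 0.
Eigenvalues λ = 2 ± 2i (complex conjugate pair).
For λ=2+2i: an eigenvector is (0,-1) - i(-1,3) = (0 + i, -1 - 3i).
A real fundamental pair from Re and Im of e^((2+2i)t)v: X_1 = e^(2t)(cos(2t)·(0,-1) + sin(2t)·(-1,3)), X_2 = e^(2t)(sin(2t)·(0,-1) - cos(2t)·(-1,3)).
General solution: K_1X_1 + K_2X_2.
Applying u(0)=-2, v(0)=1 gives K_1=5, K_2=-2.

u(t) = -5e^(2t)sin(2t) - 2e^(2t)cos(2t), v(t) = 17e^(2t)sin(2t) + e^(2t)cos(2t)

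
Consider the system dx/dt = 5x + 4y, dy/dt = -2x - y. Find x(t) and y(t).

x(t) = -2K_1e^(3t) + K_2e^(t), y(t) = K_1e^(3t) - K_2e^(t)

Coefficient matrix A = [[5, 4], [-2, -1]].
Characteristic polynomial det(A - λI) = λ^2 - 4λ + 3 = 0.
Eigenvalues λ = 3, 1.
For λ=3: (A-λI) row 1 is [2, 4], so an eigenvector is (-2, 1).
For λ=1: (A-λI) row 1 is [4, 4], so an eigenvector is (1, -1).
General solution: K_1e^(3t)(-2,1) + K_2e^(t)(1,-1).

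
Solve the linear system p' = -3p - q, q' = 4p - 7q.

Coefficient matrix A = [[-3, -1], [4, -7]].
Characteristic polynomial det(A - λI) = λ^2 + 10λ + 25 = 0.
Single eigenvalue λ = -5 with algebraic multiplicity 2.
Eigenvector v = (-1,-2); generalized eigenvector w with (A-λI)w=v is (1,3).
General solution: e^(-5t)[c_1·v + c_2·(t·v + w)].

p(t) = -c_1e^(-5t) - c_2te^(-5t) + c_2e^(-5t), q(t) = -2c_1e^(-5t) - 2c_2te^(-5t) + 3c_2e^(-5t)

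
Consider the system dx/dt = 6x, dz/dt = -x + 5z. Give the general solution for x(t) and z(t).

Coefficient matrix A = [[6, 0], [-1, 5]].
Characteristic polynomial det(A - λI) = λ^2 - 11λ + 30 = 0.
Eigenvalues λ = 6, 5.
For λ=6: (A-λI) row 2 is [-1, -1], so an eigenvector is (-1, 1).
For λ=5: (A-λI) row 1 is [1, 0], so an eigenvector is (0, 1).
General solution: K_1e^(6t)(-1,1) + K_2e^(5t)(0,1).

x(t) = -K_1e^(6t), z(t) = K_1e^(6t) + K_2e^(5t)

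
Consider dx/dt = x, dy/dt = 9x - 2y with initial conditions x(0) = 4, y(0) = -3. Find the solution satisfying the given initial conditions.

x(t) = 4e^(t), y(t) = 12e^(t) - 15e^(-2t)

Coefficient matrix A = [[1, 0], [9, -2]].
Characteristic polynomial det(A - λI) = λ^2 + λ - 2 = 0.
Eigenvalues λ = 1, -2.
For λ=1: (A-λI) row 2 is [9, -3], so an eigenvector is (1, 3).
For λ=-2: (A-λI) row 1 is [3, 0], so an eigenvector is (0, 1).
General solution: C_1e^(t)(1,3) + C_2e^(-2t)(0,1).
Applying x(0)=4, y(0)=-3 gives C_1=4, C_2=-15.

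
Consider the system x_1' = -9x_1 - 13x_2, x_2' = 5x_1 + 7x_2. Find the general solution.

Coefficient matrix A = [[-9, -13], [5, 7]].
Characteristic polynomial det(A - λI) = λ^2 + 2λ + 2 = 0.
Eigenvalues λ = -1 ± i (complex conjugate pair).
For λ=-1+i: an eigenvector is (-3,2) - i(-2,1) = (-3 + 2i, 2 - i).
A real fundamental pair from Re and Im of e^((-1+i)t)v: X_1 = e^(-t)(cos(t)·(-3,2) + sin(t)·(-2,1)), X_2 = e^(-t)(sin(t)·(-3,2) - cos(t)·(-2,1)).
General solution: c_1X_1 + c_2X_2.

x_1(t) = -2c_1e^(-t)sin(t) - 3c_1e^(-t)cos(t) - 3c_2e^(-t)sin(t) + 2c_2e^(-t)cos(t), x_2(t) = c_1e^(-t)sin(t) + 2c_1e^(-t)cos(t) + 2c_2e^(-t)sin(t) - c_2e^(-t)cos(t)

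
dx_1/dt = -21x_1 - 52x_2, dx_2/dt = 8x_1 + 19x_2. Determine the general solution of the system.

Coefficient matrix A = [[-21, -52], [8, 19]].
Characteristic polynomial det(A - λI) = λ^2 + 2λ + 17 = 0.
Eigenvalues λ = -1 ± 4i (complex conjugate pair).
For λ=-1+4i: an eigenvector is (3,-1) - i(-2,1) = (3 + 2i, -1 - i).
A real fundamental pair from Re and Im of e^((-1+4i)t)v: X_1 = e^(-t)(cos(4t)·(3,-1) + sin(4t)·(-2,1)), X_2 = e^(-t)(sin(4t)·(3,-1) - cos(4t)·(-2,1)).
General solution: K_1X_1 + K_2X_2.

x_1(t) = -2K_1e^(-t)sin(4t) + 3K_1e^(-t)cos(4t) + 3K_2e^(-t)sin(4t) + 2K_2e^(-t)cos(4t), x_2(t) = K_1e^(-t)sin(4t) - K_1e^(-t)cos(4t) - K_2e^(-t)sin(4t) - K_2e^(-t)cos(4t)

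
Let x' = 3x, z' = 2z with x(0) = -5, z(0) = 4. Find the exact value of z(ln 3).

36

A = [[3,0],[0,2]]; eigenvalues λ = 2, 3.
Eigenvectors: (0,-1) for λ=2, (1,0) for λ=3.
From the initial condition, c_1 = -4, c_2 = -5.
z(ln 3) = (-4)(3^2)(-1) + (-5)(3^3)(0) = 36.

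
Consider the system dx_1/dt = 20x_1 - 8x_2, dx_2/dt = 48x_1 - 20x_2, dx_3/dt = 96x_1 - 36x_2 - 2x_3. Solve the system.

x_1(t) = K_1e^(4t) - K_2e^(-4t), x_2(t) = 2K_1e^(4t) - 3K_2e^(-4t), x_3(t) = 4K_1e^(4t) - 6K_2e^(-4t) + K_3e^(-2t)

Coefficient matrix A = [[20, -8, 0], [48, -20, 0], [96, -36, -2]].
det(A - λI) = 0 gives eigenvalues λ = 4, -4, -2.
For λ=4: eigenvector (1,2,4).
For λ=-4: eigenvector (-1,-3,-6).
For λ=-2: eigenvector (0,0,1).
General solution: K_1e^(4t)(1,2,4) + K_2e^(-4t)(-1,-3,-6) + K_3e^(-2t)(0,0,1).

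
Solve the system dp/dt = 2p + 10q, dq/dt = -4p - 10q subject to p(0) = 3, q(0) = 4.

Coefficient matrix A = [[2, 10], [-4, -10]].
Characteristic polynomial det(A - λI) = λ^2 + 8λ + 20 = 0.
Eigenvalues λ = -4 ± 2i (complex conjugate pair).
For λ=-4+2i: an eigenvector is (-1,1) - i(2,-1) = (-1 - 2i, 1 + i).
A real fundamental pair from Re and Im of e^((-4+2i)t)v: X_1 = e^(-4t)(cos(2t)·(-1,1) + sin(2t)·(2,-1)), X_2 = e^(-4t)(sin(2t)·(-1,1) - cos(2t)·(2,-1)).
General solution: C_1X_1 + C_2X_2.
Applying p(0)=3, q(0)=4 gives C_1=11, C_2=-7.

p(t) = 29e^(-4t)sin(2t) + 3e^(-4t)cos(2t), q(t) = -18e^(-4t)sin(2t) + 4e^(-4t)cos(2t)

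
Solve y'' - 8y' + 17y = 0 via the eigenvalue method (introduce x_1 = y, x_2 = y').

y(t) = c_1e^(4t)cos(t) + c_2e^(4t)sin(t)

Let x_1 = y, x_2 = y'. Then x_1' = x_2 and x_2' = -17x_1 + 8x_2.
A = [[0,1],[-17,8]]; det(A-λI) = λ^2 - 8λ + 17.
Eigenvalues λ = 4 ± i.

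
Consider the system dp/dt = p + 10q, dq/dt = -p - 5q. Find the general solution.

p(t) = -3c_1e^(-2t)sin(t) - c_1e^(-2t)cos(t) - c_2e^(-2t)sin(t) + 3c_2e^(-2t)cos(t), q(t) = c_1e^(-2t)sin(t) - c_2e^(-2t)cos(t)

Coefficient matrix A = [[1, 10], [-1, -5]].
Characteristic polynomial det(A - λI) = λ^2 + 4λ + 5 = 0.
Eigenvalues λ = -2 ± i (complex conjugate pair).
For λ=-2+i: an eigenvector is (-1,0) - i(-3,1) = (-1 + 3i, 0 - i).
A real fundamental pair from Re and Im of e^((-2+i)t)v: X_1 = e^(-2t)(cos(t)·(-1,0) + sin(t)·(-3,1)), X_2 = e^(-2t)(sin(t)·(-1,0) - cos(t)·(-3,1)).
General solution: c_1X_1 + c_2X_2.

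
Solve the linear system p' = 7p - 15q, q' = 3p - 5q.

Coefficient matrix A = [[7, -15], [3, -5]].
Characteristic polynomial det(A - λI) = λ^2 - 2λ + 10 = 0.
Eigenvalues λ = 1 ± 3i (complex conjugate pair).
For λ=1+3i: an eigenvector is (1,0) - i(2,1) = (1 - 2i, 0 - i).
A real fundamental pair from Re and Im of e^((1+3i)t)v: X_1 = e^(t)(cos(3t)·(1,0) + sin(3t)·(2,1)), X_2 = e^(t)(sin(3t)·(1,0) - cos(3t)·(2,1)).
General solution: K_1X_1 + K_2X_2.

p(t) = 2K_1e^(t)sin(3t) + K_1e^(t)cos(3t) + K_2e^(t)sin(3t) - 2K_2e^(t)cos(3t), q(t) = K_1e^(t)sin(3t) - K_2e^(t)cos(3t)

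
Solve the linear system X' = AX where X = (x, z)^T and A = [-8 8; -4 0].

x(t) = -c_1e^(-4t)sin(4t) + c_1e^(-4t)cos(4t) + c_2e^(-4t)sin(4t) + c_2e^(-4t)cos(4t), z(t) = -c_1e^(-4t)sin(4t) + c_2e^(-4t)cos(4t)

Coefficient matrix A = [[-8, 8], [-4, 0]].
Characteristic polynomial det(A - λI) = λ^2 + 8λ + 32 = 0.
Eigenvalues λ = -4 ± 4i (complex conjugate pair).
For λ=-4+4i: an eigenvector is (1,0) - i(-1,-1) = (1 + i, 0 + i).
A real fundamental pair from Re and Im of e^((-4+4i)t)v: X_1 = e^(-4t)(cos(4t)·(1,0) + sin(4t)·(-1,-1)), X_2 = e^(-4t)(sin(4t)·(1,0) - cos(4t)·(-1,-1)).
General solution: c_1X_1 + c_2X_2.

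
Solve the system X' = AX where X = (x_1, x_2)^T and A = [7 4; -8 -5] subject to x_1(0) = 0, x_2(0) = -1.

x_1(t) = -e^(3t) + e^(-t), x_2(t) = e^(3t) - 2e^(-t)

Coefficient matrix A = [[7, 4], [-8, -5]].
Characteristic polynomial det(A - λI) = λ^2 - 2λ - 3 = 0.
Eigenvalues λ = 3, -1.
For λ=3: (A-λI) row 1 is [4, 4], so an eigenvector is (-1, 1).
For λ=-1: (A-λI) row 1 is [8, 4], so an eigenvector is (-1, 2).
General solution: K_1e^(3t)(-1,1) + K_2e^(-t)(-1,2).
Applying x_1(0)=0, x_2(0)=-1 gives K_1=1, K_2=-1.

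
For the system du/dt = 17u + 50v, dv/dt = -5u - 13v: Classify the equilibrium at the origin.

unstable spiral

A = [[17,50],[-5,-13]]; det(A-λI) = λ^2 - 4λ + 29.
λ = 2 ± 5i: positive real part.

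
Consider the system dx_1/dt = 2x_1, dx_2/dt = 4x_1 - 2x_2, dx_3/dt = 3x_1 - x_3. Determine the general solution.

Coefficient matrix A = [[2, 0, 0], [4, -2, 0], [3, 0, -1]].
det(A - λI) = 0 gives eigenvalues λ = -2, 2, -1.
For λ=-2: eigenvector (0,1,0).
For λ=2: eigenvector (1,1,1).
For λ=-1: eigenvector (0,0,1).
General solution: C_1e^(-2t)(0,1,0) + C_2e^(2t)(1,1,1) + C_3e^(-t)(0,0,1).

x_1(t) = C_2e^(2t), x_2(t) = C_1e^(-2t) + C_2e^(2t), x_3(t) = C_2e^(2t) + C_3e^(-t)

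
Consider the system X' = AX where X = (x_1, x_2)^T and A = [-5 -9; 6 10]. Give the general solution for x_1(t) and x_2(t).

x_1(t) = C_1e^(4t) - 3C_2e^(t), x_2(t) = -C_1e^(4t) + 2C_2e^(t)

Coefficient matrix A = [[-5, -9], [6, 10]].
Characteristic polynomial det(A - λI) = λ^2 - 5λ + 4 = 0.
Eigenvalues λ = 4, 1.
For λ=4: (A-λI) row 1 is [-9, -9], so an eigenvector is (1, -1).
For λ=1: (A-λI) row 1 is [-6, -9], so an eigenvector is (-3, 2).
General solution: C_1e^(4t)(1,-1) + C_2e^(t)(-3,2).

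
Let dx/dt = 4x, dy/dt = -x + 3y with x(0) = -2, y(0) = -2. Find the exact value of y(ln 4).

A = [[4,0],[-1,3]]; eigenvalues λ = 3, 4.
Eigenvectors: (0,-1) for λ=3, (1,-1) for λ=4.
From the initial condition, c_1 = 4, c_2 = -2.
y(ln 4) = (4)(4^3)(-1) + (-2)(4^4)(-1) = 256.

256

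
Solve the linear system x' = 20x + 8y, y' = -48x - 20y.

x(t) = -c_1e^(4t) + c_2e^(-4t), y(t) = 2c_1e^(4t) - 3c_2e^(-4t)

Coefficient matrix A = [[20, 8], [-48, -20]].
Characteristic polynomial det(A - λI) = λ^2 - 16 = 0.
Eigenvalues λ = 4, -4.
For λ=4: (A-λI) row 1 is [16, 8], so an eigenvector is (-1, 2).
For λ=-4: (A-λI) row 1 is [24, 8], so an eigenvector is (1, -3).
General solution: c_1e^(4t)(-1,2) + c_2e^(-4t)(1,-3).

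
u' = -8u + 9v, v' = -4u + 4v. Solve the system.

u(t) = -3c_1e^(-2t) - 3c_2te^(-2t) + 2c_2e^(-2t), v(t) = -2c_1e^(-2t) - 2c_2te^(-2t) + c_2e^(-2t)

Coefficient matrix A = [[-8, 9], [-4, 4]].
Characteristic polynomial det(A - λI) = λ^2 + 4λ + 4 = 0.
Single eigenvalue λ = -2 with algebraic multiplicity 2.
Eigenvector v = (-3,-2); generalized eigenvector w with (A-λI)w=v is (2,1).
General solution: e^(-2t)[c_1·v + c_2·(t·v + w)].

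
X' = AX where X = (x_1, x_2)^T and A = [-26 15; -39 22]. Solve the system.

Coefficient matrix A = [[-26, 15], [-39, 22]].
Characteristic polynomial det(A - λI) = λ^2 + 4λ + 13 = 0.
Eigenvalues λ = -2 ± 3i (complex conjugate pair).
For λ=-2+3i: an eigenvector is (-2,-3) - i(1,2) = (-2 - i, -3 - 2i).
A real fundamental pair from Re and Im of e^((-2+3i)t)v: X_1 = e^(-2t)(cos(3t)·(-2,-3) + sin(3t)·(1,2)), X_2 = e^(-2t)(sin(3t)·(-2,-3) - cos(3t)·(1,2)).
General solution: C_1X_1 + C_2X_2.

x_1(t) = C_1e^(-2t)sin(3t) - 2C_1e^(-2t)cos(3t) - 2C_2e^(-2t)sin(3t) - C_2e^(-2t)cos(3t), x_2(t) = 2C_1e^(-2t)sin(3t) - 3C_1e^(-2t)cos(3t) - 3C_2e^(-2t)sin(3t) - 2C_2e^(-2t)cos(3t)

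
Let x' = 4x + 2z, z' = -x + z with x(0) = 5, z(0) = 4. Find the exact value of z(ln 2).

-20

A = [[4,2],[-1,1]]; eigenvalues λ = 3, 2.
Eigenvectors: (2,-1) for λ=3, (-1,1) for λ=2.
From the initial condition, c_1 = 9, c_2 = 13.
z(ln 2) = (9)(2^3)(-1) + (13)(2^2)(1) = -20.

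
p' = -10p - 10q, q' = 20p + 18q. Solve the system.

Coefficient matrix A = [[-10, -10], [20, 18]].
Characteristic polynomial det(A - λI) = λ^2 - 8λ + 20 = 0.
Eigenvalues λ = 4 ± 2i (complex conjugate pair).
For λ=4+2i: an eigenvector is (-2,3) - i(-1,1) = (-2 + i, 3 - i).
A real fundamental pair from Re and Im of e^((4+2i)t)v: X_1 = e^(4t)(cos(2t)·(-2,3) + sin(2t)·(-1,1)), X_2 = e^(4t)(sin(2t)·(-2,3) - cos(2t)·(-1,1)).
General solution: c_1X_1 + c_2X_2.

p(t) = -c_1e^(4t)sin(2t) - 2c_1e^(4t)cos(2t) - 2c_2e^(4t)sin(2t) + c_2e^(4t)cos(2t), q(t) = c_1e^(4t)sin(2t) + 3c_1e^(4t)cos(2t) + 3c_2e^(4t)sin(2t) - c_2e^(4t)cos(2t)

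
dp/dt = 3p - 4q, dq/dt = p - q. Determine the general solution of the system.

Coefficient matrix A = [[3, -4], [1, -1]].
Characteristic polynomial det(A - λI) = λ^2 - 2λ + 1 = 0.
Single eigenvalue λ = 1 with algebraic multiplicity 2.
Eigenvector v = (-2,-1); generalized eigenvector w with (A-λI)w=v is (-3,-1).
General solution: e^(t)[c_1·v + c_2·(t·v + w)].

p(t) = -2c_1e^(t) - 2c_2te^(t) - 3c_2e^(t), q(t) = -c_1e^(t) - c_2te^(t) - c_2e^(t)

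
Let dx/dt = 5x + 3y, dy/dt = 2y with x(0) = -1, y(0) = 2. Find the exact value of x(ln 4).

992

A = [[5,3],[0,2]]; eigenvalues λ = 2, 5.
Eigenvectors: (1,-1) for λ=2, (-1,0) for λ=5.
From the initial condition, c_1 = -2, c_2 = -1.
x(ln 4) = (-2)(4^2)(1) + (-1)(4^5)(-1) = 992.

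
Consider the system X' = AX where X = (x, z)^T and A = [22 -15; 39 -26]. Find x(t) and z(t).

Coefficient matrix A = [[22, -15], [39, -26]].
Characteristic polynomial det(A - λI) = λ^2 + 4λ + 13 = 0.
Eigenvalues λ = -2 ± 3i (complex conjugate pair).
For λ=-2+3i: an eigenvector is (-2,-3) - i(-1,-2) = (-2 + i, -3 + 2i).
A real fundamental pair from Re and Im of e^((-2+3i)t)v: X_1 = e^(-2t)(cos(3t)·(-2,-3) + sin(3t)·(-1,-2)), X_2 = e^(-2t)(sin(3t)·(-2,-3) - cos(3t)·(-1,-2)).
General solution: c_1X_1 + c_2X_2.

x(t) = -c_1e^(-2t)sin(3t) - 2c_1e^(-2t)cos(3t) - 2c_2e^(-2t)sin(3t) + c_2e^(-2t)cos(3t), z(t) = -2c_1e^(-2t)sin(3t) - 3c_1e^(-2t)cos(3t) - 3c_2e^(-2t)sin(3t) + 2c_2e^(-2t)cos(3t)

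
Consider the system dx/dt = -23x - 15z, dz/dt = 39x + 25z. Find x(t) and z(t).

Coefficient matrix A = [[-23, -15], [39, 25]].
Characteristic polynomial det(A - λI) = λ^2 - 2λ + 10 = 0.
Eigenvalues λ = 1 ± 3i (complex conjugate pair).
For λ=1+3i: an eigenvector is (-2,3) - i(1,-2) = (-2 - i, 3 + 2i).
A real fundamental pair from Re and Im of e^((1+3i)t)v: X_1 = e^(t)(cos(3t)·(-2,3) + sin(3t)·(1,-2)), X_2 = e^(t)(sin(3t)·(-2,3) - cos(3t)·(1,-2)).
General solution: c_1X_1 + c_2X_2.

x(t) = c_1e^(t)sin(3t) - 2c_1e^(t)cos(3t) - 2c_2e^(t)sin(3t) - c_2e^(t)cos(3t), z(t) = -2c_1e^(t)sin(3t) + 3c_1e^(t)cos(3t) + 3c_2e^(t)sin(3t) + 2c_2e^(t)cos(3t)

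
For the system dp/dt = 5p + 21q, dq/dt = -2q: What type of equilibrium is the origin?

A = [[5,21],[0,-2]]; det(A-λI) = λ^2 - 3λ - 10.
λ = -2, 5: opposite signs.

saddle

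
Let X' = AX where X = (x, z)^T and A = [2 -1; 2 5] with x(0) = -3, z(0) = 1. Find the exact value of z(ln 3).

A = [[2,-1],[2,5]]; eigenvalues λ = 4, 3.
Eigenvectors: (1,-2) for λ=4, (1,-1) for λ=3.
From the initial condition, c_1 = 2, c_2 = -5.
z(ln 3) = (2)(3^4)(-2) + (-5)(3^3)(-1) = -189.

-189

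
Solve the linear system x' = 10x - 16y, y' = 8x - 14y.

Coefficient matrix A = [[10, -16], [8, -14]].
Characteristic polynomial det(A - λI) = λ^2 + 4λ - 12 = 0.
Eigenvalues λ = 2, -6.
For λ=2: (A-λI) row 1 is [8, -16], so an eigenvector is (2, 1).
For λ=-6: (A-λI) row 1 is [16, -16], so an eigenvector is (-1, -1).
General solution: C_1e^(2t)(2,1) + C_2e^(-6t)(-1,-1).

x(t) = 2C_1e^(2t) - C_2e^(-6t), y(t) = C_1e^(2t) - C_2e^(-6t)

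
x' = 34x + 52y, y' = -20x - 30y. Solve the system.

Coefficient matrix A = [[34, 52], [-20, -30]].
Characteristic polynomial det(A - λI) = λ^2 - 4λ + 20 = 0.
Eigenvalues λ = 2 ± 4i (complex conjugate pair).
For λ=2+4i: an eigenvector is (-3,2) - i(2,-1) = (-3 - 2i, 2 + i).
A real fundamental pair from Re and Im of e^((2+4i)t)v: X_1 = e^(2t)(cos(4t)·(-3,2) + sin(4t)·(2,-1)), X_2 = e^(2t)(sin(4t)·(-3,2) - cos(4t)·(2,-1)).
General solution: C_1X_1 + C_2X_2.

x(t) = 2C_1e^(2t)sin(4t) - 3C_1e^(2t)cos(4t) - 3C_2e^(2t)sin(4t) - 2C_2e^(2t)cos(4t), y(t) = -C_1e^(2t)sin(4t) + 2C_1e^(2t)cos(4t) + 2C_2e^(2t)sin(4t) + C_2e^(2t)cos(4t)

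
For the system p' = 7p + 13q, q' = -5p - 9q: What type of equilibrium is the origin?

stable spiral

A = [[7,13],[-5,-9]]; det(A-λI) = λ^2 + 2λ + 2.
λ = -1 ± i: negative real part.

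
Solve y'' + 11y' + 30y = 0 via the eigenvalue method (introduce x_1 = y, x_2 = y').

y(t) = K_1e^(-6t) + K_2e^(-5t)

Let x_1 = y, x_2 = y'. Then x_1' = x_2 and x_2' = -30x_1 - 11x_2.
A = [[0,1],[-30,-11]]; det(A-λI) = λ^2 + 11λ + 30.
Eigenvalues λ = -6, -5 with eigenvectors (1,-6), (1,-5).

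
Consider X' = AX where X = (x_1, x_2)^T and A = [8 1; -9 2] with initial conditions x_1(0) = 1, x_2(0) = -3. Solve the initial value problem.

Coefficient matrix A = [[8, 1], [-9, 2]].
Characteristic polynomial det(A - λI) = λ^2 - 10λ + 25 = 0.
Single eigenvalue λ = 5 with algebraic multiplicity 2.
Eigenvector v = (1,-3); generalized eigenvector w with (A-λI)w=v is (1,-2).
General solution: e^(5t)[C_1·v + C_2·(t·v + w)].
Applying x_1(0)=1, x_2(0)=-3 gives C_1=1, C_2=0.

x_1(t) = e^(5t), x_2(t) = -3e^(5t)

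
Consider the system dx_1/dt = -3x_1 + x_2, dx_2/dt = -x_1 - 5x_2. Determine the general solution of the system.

x_1(t) = K_1e^(-4t) + K_2te^(-4t) + 2K_2e^(-4t), x_2(t) = -K_1e^(-4t) - K_2te^(-4t) - K_2e^(-4t)

Coefficient matrix A = [[-3, 1], [-1, -5]].
Characteristic polynomial det(A - λI) = λ^2 + 8λ + 16 = 0.
Single eigenvalue λ = -4 with algebraic multiplicity 2.
Eigenvector v = (1,-1); generalized eigenvector w with (A-λI)w=v is (2,-1).
General solution: e^(-4t)[K_1·v + K_2·(t·v + w)].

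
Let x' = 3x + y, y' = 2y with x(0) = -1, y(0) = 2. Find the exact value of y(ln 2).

8

A = [[3,1],[0,2]]; eigenvalues λ = 3, 2.
Eigenvectors: (1,0) for λ=3, (-1,1) for λ=2.
From the initial condition, c_1 = 1, c_2 = 2.
y(ln 2) = (1)(2^3)(0) + (2)(2^2)(1) = 8.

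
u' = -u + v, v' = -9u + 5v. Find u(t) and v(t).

u(t) = c_1e^(2t) + c_2te^(2t) - c_2e^(2t), v(t) = 3c_1e^(2t) + 3c_2te^(2t) - 2c_2e^(2t)

Coefficient matrix A = [[-1, 1], [-9, 5]].
Characteristic polynomial det(A - λI) = λ^2 - 4λ + 4 = 0.
Single eigenvalue λ = 2 with algebraic multiplicity 2.
Eigenvector v = (1,3); generalized eigenvector w with (A-λI)w=v is (-1,-2).
General solution: e^(2t)[c_1·v + c_2·(t·v + w)].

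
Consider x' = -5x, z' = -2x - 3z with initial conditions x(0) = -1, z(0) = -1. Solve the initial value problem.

Coefficient matrix A = [[-5, 0], [-2, -3]].
Characteristic polynomial det(A - λI) = λ^2 + 8λ + 15 = 0.
Eigenvalues λ = -3, -5.
For λ=-3: (A-λI) row 1 is [-2, 0], so an eigenvector is (0, -1).
For λ=-5: (A-λI) row 2 is [-2, 2], so an eigenvector is (1, 1).
General solution: c_1e^(-3t)(0,-1) + c_2e^(-5t)(1,1).
Applying x(0)=-1, z(0)=-1 gives c_1=0, c_2=-1.

x(t) = -e^(-5t), z(t) = -e^(-5t)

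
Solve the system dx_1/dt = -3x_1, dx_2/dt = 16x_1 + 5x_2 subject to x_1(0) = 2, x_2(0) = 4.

x_1(t) = 2e^(-3t), x_2(t) = 8e^(5t) - 4e^(-3t)

Coefficient matrix A = [[-3, 0], [16, 5]].
Characteristic polynomial det(A - λI) = λ^2 - 2λ - 15 = 0.
Eigenvalues λ = 5, -3.
For λ=5: (A-λI) row 1 is [-8, 0], so an eigenvector is (0, -1).
For λ=-3: (A-λI) row 2 is [16, 8], so an eigenvector is (-1, 2).
General solution: C_1e^(5t)(0,-1) + C_2e^(-3t)(-1,2).
Applying x_1(0)=2, x_2(0)=4 gives C_1=-8, C_2=-2.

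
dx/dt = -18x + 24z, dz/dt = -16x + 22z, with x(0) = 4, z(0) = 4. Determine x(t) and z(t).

Coefficient matrix A = [[-18, 24], [-16, 22]].
Characteristic polynomial det(A - λI) = λ^2 - 4λ - 12 = 0.
Eigenvalues λ = 6, -2.
For λ=6: (A-λI) row 1 is [-24, 24], so an eigenvector is (-1, -1).
For λ=-2: (A-λI) row 1 is [-16, 24], so an eigenvector is (-3, -2).
General solution: K_1e^(6t)(-1,-1) + K_2e^(-2t)(-3,-2).
Applying x(0)=4, z(0)=4 gives K_1=-4, K_2=0.

x(t) = 4e^(6t), z(t) = 4e^(6t)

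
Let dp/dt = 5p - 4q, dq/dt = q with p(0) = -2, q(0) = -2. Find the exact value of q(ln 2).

-4

A = [[5,-4],[0,1]]; eigenvalues λ = 5, 1.
Eigenvectors: (-1,0) for λ=5, (1,1) for λ=1.
From the initial condition, c_1 = 0, c_2 = -2.
q(ln 2) = (0)(2^5)(0) + (-2)(2^1)(1) = -4.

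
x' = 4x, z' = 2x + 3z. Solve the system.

Coefficient matrix A = [[4, 0], [2, 3]].
Characteristic polynomial det(A - λI) = λ^2 - 7λ + 12 = 0.
Eigenvalues λ = 4, 3.
For λ=4: (A-λI) row 2 is [2, -1], so an eigenvector is (-1, -2).
For λ=3: (A-λI) row 1 is [1, 0], so an eigenvector is (0, -1).
General solution: C_1e^(4t)(-1,-2) + C_2e^(3t)(0,-1).

x(t) = -C_1e^(4t), z(t) = -2C_1e^(4t) - C_2e^(3t)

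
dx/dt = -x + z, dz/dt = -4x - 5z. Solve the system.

Coefficient matrix A = [[-1, 1], [-4, -5]].
Characteristic polynomial det(A - λI) = λ^2 + 6λ + 9 = 0.
Single eigenvalue λ = -3 with algebraic multiplicity 2.
Eigenvector v = (-1,2); generalized eigenvector w with (A-λI)w=v is (-1,1).
General solution: e^(-3t)[C_1·v + C_2·(t·v + w)].

x(t) = -C_1e^(-3t) - C_2te^(-3t) - C_2e^(-3t), z(t) = 2C_1e^(-3t) + 2C_2te^(-3t) + C_2e^(-3t)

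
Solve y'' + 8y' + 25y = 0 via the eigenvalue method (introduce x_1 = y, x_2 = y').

y(t) = c_1e^(-4t)cos(3t) + c_2e^(-4t)sin(3t)

Let x_1 = y, x_2 = y'. Then x_1' = x_2 and x_2' = -25x_1 - 8x_2.
A = [[0,1],[-25,-8]]; det(A-λI) = λ^2 + 8λ + 25.
Eigenvalues λ = -4 ± 3i.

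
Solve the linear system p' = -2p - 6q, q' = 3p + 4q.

p(t) = -C_1e^(t)sin(3t) - C_1e^(t)cos(3t) - C_2e^(t)sin(3t) + C_2e^(t)cos(3t), q(t) = C_1e^(t)cos(3t) + C_2e^(t)sin(3t)

Coefficient matrix A = [[-2, -6], [3, 4]].
Characteristic polynomial det(A - λI) = λ^2 - 2λ + 10 = 0.
Eigenvalues λ = 1 ± 3i (complex conjugate pair).
For λ=1+3i: an eigenvector is (-1,1) - i(-1,0) = (-1 + i, 1).
A real fundamental pair from Re and Im of e^((1+3i)t)v: X_1 = e^(t)(cos(3t)·(-1,1) + sin(3t)·(-1,0)), X_2 = e^(t)(sin(3t)·(-1,1) - cos(3t)·(-1,0)).
General solution: C_1X_1 + C_2X_2.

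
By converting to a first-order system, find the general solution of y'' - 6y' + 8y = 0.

Let x_1 = y, x_2 = y'. Then x_1' = x_2 and x_2' = -8x_1 + 6x_2.
A = [[0,1],[-8,6]]; det(A-λI) = λ^2 - 6λ + 8.
Eigenvalues λ = 2, 4 with eigenvectors (1,2), (1,4).

y(t) = c_1e^(2t) + c_2e^(4t)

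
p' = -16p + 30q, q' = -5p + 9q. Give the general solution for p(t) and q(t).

p(t) = -2C_1e^(-t) + 3C_2e^(-6t), q(t) = -C_1e^(-t) + C_2e^(-6t)

Coefficient matrix A = [[-16, 30], [-5, 9]].
Characteristic polynomial det(A - λI) = λ^2 + 7λ + 6 = 0.
Eigenvalues λ = -1, -6.
For λ=-1: (A-λI) row 1 is [-15, 30], so an eigenvector is (-2, -1).
For λ=-6: (A-λI) row 1 is [-10, 30], so an eigenvector is (3, 1).
General solution: C_1e^(-t)(-2,-1) + C_2e^(-6t)(3,1).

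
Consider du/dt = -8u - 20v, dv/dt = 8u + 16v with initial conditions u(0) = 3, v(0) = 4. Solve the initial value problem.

u(t) = -29e^(4t)sin(4t) + 3e^(4t)cos(4t), v(t) = 18e^(4t)sin(4t) + 4e^(4t)cos(4t)

Coefficient matrix A = [[-8, -20], [8, 16]].
Characteristic polynomial det(A - λI) = λ^2 - 8λ + 32 = 0.
Eigenvalues λ = 4 ± 4i (complex conjugate pair).
For λ=4+4i: an eigenvector is (1,-1) - i(2,-1) = (1 - 2i, -1 + i).
A real fundamental pair from Re and Im of e^((4+4i)t)v: X_1 = e^(4t)(cos(4t)·(1,-1) + sin(4t)·(2,-1)), X_2 = e^(4t)(sin(4t)·(1,-1) - cos(4t)·(2,-1)).
General solution: C_1X_1 + C_2X_2.
Applying u(0)=3, v(0)=4 gives C_1=-11, C_2=-7.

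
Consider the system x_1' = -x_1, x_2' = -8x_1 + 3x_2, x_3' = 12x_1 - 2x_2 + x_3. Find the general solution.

x_1(t) = c_3e^(-t), x_2(t) = c_2e^(3t) + 2c_3e^(-t), x_3(t) = c_1e^(t) - c_2e^(3t) - 4c_3e^(-t)

Coefficient matrix A = [[-1, 0, 0], [-8, 3, 0], [12, -2, 1]].
det(A - λI) = 0 gives eigenvalues λ = 1, 3, -1.
For λ=1: eigenvector (0,0,1).
For λ=3: eigenvector (0,1,-1).
For λ=-1: eigenvector (1,2,-4).
General solution: c_1e^(t)(0,0,1) + c_2e^(3t)(0,1,-1) + c_3e^(-t)(1,2,-4).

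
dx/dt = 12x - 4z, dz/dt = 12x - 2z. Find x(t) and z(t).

Coefficient matrix A = [[12, -4], [12, -2]].
Characteristic polynomial det(A - λI) = λ^2 - 10λ + 24 = 0.
Eigenvalues λ = 4, 6.
For λ=4: (A-λI) row 1 is [8, -4], so an eigenvector is (-1, -2).
For λ=6: (A-λI) row 1 is [6, -4], so an eigenvector is (2, 3).
General solution: C_1e^(4t)(-1,-2) + C_2e^(6t)(2,3).

x(t) = -C_1e^(4t) + 2C_2e^(6t), z(t) = -2C_1e^(4t) + 3C_2e^(6t)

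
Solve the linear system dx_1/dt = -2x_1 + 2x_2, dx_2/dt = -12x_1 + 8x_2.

x_1(t) = C_1e^(4t) + C_2e^(2t), x_2(t) = 3C_1e^(4t) + 2C_2e^(2t)

Coefficient matrix A = [[-2, 2], [-12, 8]].
Characteristic polynomial det(A - λI) = λ^2 - 6λ + 8 = 0.
Eigenvalues λ = 4, 2.
For λ=4: (A-λI) row 1 is [-6, 2], so an eigenvector is (1, 3).
For λ=2: (A-λI) row 1 is [-4, 2], so an eigenvector is (1, 2).
General solution: C_1e^(4t)(1,3) + C_2e^(2t)(1,2).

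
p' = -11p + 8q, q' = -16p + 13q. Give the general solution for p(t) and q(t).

p(t) = -K_1e^(-3t) + K_2e^(5t), q(t) = -K_1e^(-3t) + 2K_2e^(5t)

Coefficient matrix A = [[-11, 8], [-16, 13]].
Characteristic polynomial det(A - λI) = λ^2 - 2λ - 15 = 0.
Eigenvalues λ = -3, 5.
For λ=-3: (A-λI) row 1 is [-8, 8], so an eigenvector is (-1, -1).
For λ=5: (A-λI) row 1 is [-16, 8], so an eigenvector is (1, 2).
General solution: K_1e^(-3t)(-1,-1) + K_2e^(5t)(1,2).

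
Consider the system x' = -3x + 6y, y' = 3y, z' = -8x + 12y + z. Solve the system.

x(t) = c_1e^(3t) + c_2e^(-3t), y(t) = c_1e^(3t), z(t) = 2c_1e^(3t) + 2c_2e^(-3t) + c_3e^(t)

Coefficient matrix A = [[-3, 6, 0], [0, 3, 0], [-8, 12, 1]].
det(A - λI) = 0 gives eigenvalues λ = 3, -3, 1.
For λ=3: eigenvector (1,1,2).
For λ=-3: eigenvector (1,0,2).
For λ=1: eigenvector (0,0,1).
General solution: c_1e^(3t)(1,1,2) + c_2e^(-3t)(1,0,2) + c_3e^(t)(0,0,1).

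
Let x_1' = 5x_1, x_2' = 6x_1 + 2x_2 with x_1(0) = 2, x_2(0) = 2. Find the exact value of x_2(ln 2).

120

A = [[5,0],[6,2]]; eigenvalues λ = 2, 5.
Eigenvectors: (0,-1) for λ=2, (1,2) for λ=5.
From the initial condition, c_1 = 2, c_2 = 2.
x_2(ln 2) = (2)(2^2)(-1) + (2)(2^5)(2) = 120.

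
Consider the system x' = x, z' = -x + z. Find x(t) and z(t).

Coefficient matrix A = [[1, 0], [-1, 1]].
Characteristic polynomial det(A - λI) = λ^2 - 2λ + 1 = 0.
Single eigenvalue λ = 1 with algebraic multiplicity 2.
Eigenvector v = (0,1); generalized eigenvector w with (A-λI)w=v is (-1,-1).
General solution: e^(t)[c_1·v + c_2·(t·v + w)].

x(t) = -c_2e^(t), z(t) = c_1e^(t) + c_2te^(t) - c_2e^(t)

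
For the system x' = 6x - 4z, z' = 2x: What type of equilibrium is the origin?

A = [[6,-4],[2,0]]; det(A-λI) = λ^2 - 6λ + 8.
λ = 4, 2: both positive.

unstable node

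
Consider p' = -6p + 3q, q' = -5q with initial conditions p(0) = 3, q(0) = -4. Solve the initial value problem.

p(t) = -12e^(-5t) + 15e^(-6t), q(t) = -4e^(-5t)

Coefficient matrix A = [[-6, 3], [0, -5]].
Characteristic polynomial det(A - λI) = λ^2 + 11λ + 30 = 0.
Eigenvalues λ = -5, -6.
For λ=-5: (A-λI) row 1 is [-1, 3], so an eigenvector is (3, 1).
For λ=-6: (A-λI) row 1 is [0, 3], so an eigenvector is (-1, 0).
General solution: c_1e^(-5t)(3,1) + c_2e^(-6t)(-1,0).
Applying p(0)=3, q(0)=-4 gives c_1=-4, c_2=-15.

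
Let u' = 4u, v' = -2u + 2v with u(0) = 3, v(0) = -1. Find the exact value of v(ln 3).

A = [[4,0],[-2,2]]; eigenvalues λ = 2, 4.
Eigenvectors: (0,1) for λ=2, (1,-1) for λ=4.
From the initial condition, c_1 = 2, c_2 = 3.
v(ln 3) = (2)(3^2)(1) + (3)(3^4)(-1) = -225.

-225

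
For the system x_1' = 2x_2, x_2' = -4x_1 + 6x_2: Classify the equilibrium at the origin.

unstable node

A = [[0,2],[-4,6]]; det(A-λI) = λ^2 - 6λ + 8.
λ = 2, 4: both positive.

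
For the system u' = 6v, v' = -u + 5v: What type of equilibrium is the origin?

A = [[0,6],[-1,5]]; det(A-λI) = λ^2 - 5λ + 6.
λ = 2, 3: both positive.

unstable node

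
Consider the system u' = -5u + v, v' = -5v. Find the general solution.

u(t) = -C_1e^(-5t) - C_2te^(-5t) - 3C_2e^(-5t), v(t) = -C_2e^(-5t)

Coefficient matrix A = [[-5, 1], [0, -5]].
Characteristic polynomial det(A - λI) = λ^2 + 10λ + 25 = 0.
Single eigenvalue λ = -5 with algebraic multiplicity 2.
Eigenvector v = (-1,0); generalized eigenvector w with (A-λI)w=v is (-3,-1).
General solution: e^(-5t)[C_1·v + C_2·(t·v + w)].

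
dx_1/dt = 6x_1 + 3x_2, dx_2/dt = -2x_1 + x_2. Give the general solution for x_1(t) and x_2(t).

Coefficient matrix A = [[6, 3], [-2, 1]].
Characteristic polynomial det(A - λI) = λ^2 - 7λ + 12 = 0.
Eigenvalues λ = 3, 4.
For λ=3: (A-λI) row 1 is [3, 3], so an eigenvector is (-1, 1).
For λ=4: (A-λI) row 1 is [2, 3], so an eigenvector is (3, -2).
General solution: C_1e^(3t)(-1,1) + C_2e^(4t)(3,-2).

x_1(t) = -C_1e^(3t) + 3C_2e^(4t), x_2(t) = C_1e^(3t) - 2C_2e^(4t)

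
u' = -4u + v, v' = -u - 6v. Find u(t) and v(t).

Coefficient matrix A = [[-4, 1], [-1, -6]].
Characteristic polynomial det(A - λI) = λ^2 + 10λ + 25 = 0.
Single eigenvalue λ = -5 with algebraic multiplicity 2.
Eigenvector v = (-1,1); generalized eigenvector w with (A-λI)w=v is (2,-3).
General solution: e^(-5t)[C_1·v + C_2·(t·v + w)].

u(t) = -C_1e^(-5t) - C_2te^(-5t) + 2C_2e^(-5t), v(t) = C_1e^(-5t) + C_2te^(-5t) - 3C_2e^(-5t)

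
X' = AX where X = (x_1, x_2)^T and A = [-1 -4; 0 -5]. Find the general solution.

x_1(t) = -K_1e^(-t) + K_2e^(-5t), x_2(t) = K_2e^(-5t)

Coefficient matrix A = [[-1, -4], [0, -5]].
Characteristic polynomial det(A - λI) = λ^2 + 6λ + 5 = 0.
Eigenvalues λ = -1, -5.
For λ=-1: (A-λI) row 1 is [0, -4], so an eigenvector is (-1, 0).
For λ=-5: (A-λI) row 1 is [4, -4], so an eigenvector is (1, 1).
General solution: K_1e^(-t)(-1,0) + K_2e^(-5t)(1,1).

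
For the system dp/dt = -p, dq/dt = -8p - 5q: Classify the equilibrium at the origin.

A = [[-1,0],[-8,-5]]; det(A-λI) = λ^2 + 6λ + 5.
λ = -5, -1: both negative.

stable node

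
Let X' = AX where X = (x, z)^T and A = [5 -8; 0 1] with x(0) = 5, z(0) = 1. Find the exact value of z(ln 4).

4

A = [[5,-8],[0,1]]; eigenvalues λ = 5, 1.
Eigenvectors: (-1,0) for λ=5, (-2,-1) for λ=1.
From the initial condition, c_1 = -3, c_2 = -1.
z(ln 4) = (-3)(4^5)(0) + (-1)(4^1)(-1) = 4.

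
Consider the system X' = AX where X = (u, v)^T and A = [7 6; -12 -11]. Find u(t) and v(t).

Coefficient matrix A = [[7, 6], [-12, -11]].
Characteristic polynomial det(A - λI) = λ^2 + 4λ - 5 = 0.
Eigenvalues λ = -5, 1.
For λ=-5: (A-λI) row 1 is [12, 6], so an eigenvector is (1, -2).
For λ=1: (A-λI) row 1 is [6, 6], so an eigenvector is (1, -1).
General solution: c_1e^(-5t)(1,-2) + c_2e^(t)(1,-1).

u(t) = c_1e^(-5t) + c_2e^(t), v(t) = -2c_1e^(-5t) - c_2e^(t)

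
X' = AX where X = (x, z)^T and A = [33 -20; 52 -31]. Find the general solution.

Coefficient matrix A = [[33, -20], [52, -31]].
Characteristic polynomial det(A - λI) = λ^2 - 2λ + 17 = 0.
Eigenvalues λ = 1 ± 4i (complex conjugate pair).
For λ=1+4i: an eigenvector is (2,3) - i(1,2) = (2 - i, 3 - 2i).
A real fundamental pair from Re and Im of e^((1+4i)t)v: X_1 = e^(t)(cos(4t)·(2,3) + sin(4t)·(1,2)), X_2 = e^(t)(sin(4t)·(2,3) - cos(4t)·(1,2)).
General solution: K_1X_1 + K_2X_2.

x(t) = K_1e^(t)sin(4t) + 2K_1e^(t)cos(4t) + 2K_2e^(t)sin(4t) - K_2e^(t)cos(4t), z(t) = 2K_1e^(t)sin(4t) + 3K_1e^(t)cos(4t) + 3K_2e^(t)sin(4t) - 2K_2e^(t)cos(4t)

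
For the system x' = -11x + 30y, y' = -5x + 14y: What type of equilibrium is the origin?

saddle

A = [[-11,30],[-5,14]]; det(A-λI) = λ^2 - 3λ - 4.
λ = 4, -1: opposite signs.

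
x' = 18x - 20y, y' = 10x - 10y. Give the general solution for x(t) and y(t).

x(t) = -C_1e^(4t)sin(2t) - 3C_1e^(4t)cos(2t) - 3C_2e^(4t)sin(2t) + C_2e^(4t)cos(2t), y(t) = -C_1e^(4t)sin(2t) - 2C_1e^(4t)cos(2t) - 2C_2e^(4t)sin(2t) + C_2e^(4t)cos(2t)

Coefficient matrix A = [[18, -20], [10, -10]].
Characteristic polynomial det(A - λI) = λ^2 - 8λ + 20 = 0.
Eigenvalues λ = 4 ± 2i (complex conjugate pair).
For λ=4+2i: an eigenvector is (-3,-2) - i(-1,-1) = (-3 + i, -2 + i).
A real fundamental pair from Re and Im of e^((4+2i)t)v: X_1 = e^(4t)(cos(2t)·(-3,-2) + sin(2t)·(-1,-1)), X_2 = e^(4t)(sin(2t)·(-3,-2) - cos(2t)·(-1,-1)).
General solution: C_1X_1 + C_2X_2.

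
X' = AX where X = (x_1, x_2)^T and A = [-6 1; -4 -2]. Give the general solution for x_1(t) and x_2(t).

x_1(t) = -c_1e^(-4t) - c_2te^(-4t) + 2c_2e^(-4t), x_2(t) = -2c_1e^(-4t) - 2c_2te^(-4t) + 3c_2e^(-4t)

Coefficient matrix A = [[-6, 1], [-4, -2]].
Characteristic polynomial det(A - λI) = λ^2 + 8λ + 16 = 0.
Single eigenvalue λ = -4 with algebraic multiplicity 2.
Eigenvector v = (-1,-2); generalized eigenvector w with (A-λI)w=v is (2,3).
General solution: e^(-4t)[c_1·v + c_2·(t·v + w)].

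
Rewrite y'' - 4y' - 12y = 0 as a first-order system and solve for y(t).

y(t) = C_1e^(-2t) + C_2e^(6t)

Let x_1 = y, x_2 = y'. Then x_1' = x_2 and x_2' = 12x_1 + 4x_2.
A = [[0,1],[12,4]]; det(A-λI) = λ^2 - 4λ - 12.
Eigenvalues λ = -2, 6 with eigenvectors (1,-2), (1,6).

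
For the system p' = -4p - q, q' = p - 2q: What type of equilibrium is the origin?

A = [[-4,-1],[1,-2]]; det(A-λI) = λ^2 + 6λ + 9.
repeated λ = -3 with a single eigenvector.

stable improper node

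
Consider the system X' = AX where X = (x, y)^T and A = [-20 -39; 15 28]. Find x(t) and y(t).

x(t) = -3c_1e^(4t)sin(3t) + 2c_1e^(4t)cos(3t) + 2c_2e^(4t)sin(3t) + 3c_2e^(4t)cos(3t), y(t) = 2c_1e^(4t)sin(3t) - c_1e^(4t)cos(3t) - c_2e^(4t)sin(3t) - 2c_2e^(4t)cos(3t)

Coefficient matrix A = [[-20, -39], [15, 28]].
Characteristic polynomial det(A - λI) = λ^2 - 8λ + 25 = 0.
Eigenvalues λ = 4 ± 3i (complex conjugate pair).
For λ=4+3i: an eigenvector is (2,-1) - i(-3,2) = (2 + 3i, -1 - 2i).
A real fundamental pair from Re and Im of e^((4+3i)t)v: X_1 = e^(4t)(cos(3t)·(2,-1) + sin(3t)·(-3,2)), X_2 = e^(4t)(sin(3t)·(2,-1) - cos(3t)·(-3,2)).
General solution: c_1X_1 + c_2X_2.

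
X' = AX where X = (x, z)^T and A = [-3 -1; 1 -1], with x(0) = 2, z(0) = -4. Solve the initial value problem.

x(t) = 2te^(-2t) + 2e^(-2t), z(t) = -2te^(-2t) - 4e^(-2t)

Coefficient matrix A = [[-3, -1], [1, -1]].
Characteristic polynomial det(A - λI) = λ^2 + 4λ + 4 = 0.
Single eigenvalue λ = -2 with algebraic multiplicity 2.
Eigenvector v = (1,-1); generalized eigenvector w with (A-λI)w=v is (-1,0).
General solution: e^(-2t)[K_1·v + K_2·(t·v + w)].
Applying x(0)=2, z(0)=-4 gives K_1=4, K_2=2.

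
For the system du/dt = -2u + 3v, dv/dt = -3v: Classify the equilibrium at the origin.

A = [[-2,3],[0,-3]]; det(A-λI) = λ^2 + 5λ + 6.
λ = -2, -3: both negative.

stable node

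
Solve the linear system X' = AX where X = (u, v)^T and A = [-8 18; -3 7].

Coefficient matrix A = [[-8, 18], [-3, 7]].
Characteristic polynomial det(A - λI) = λ^2 + λ - 2 = 0.
Eigenvalues λ = -2, 1.
For λ=-2: (A-λI) row 1 is [-6, 18], so an eigenvector is (-3, -1).
For λ=1: (A-λI) row 1 is [-9, 18], so an eigenvector is (2, 1).
General solution: K_1e^(-2t)(-3,-1) + K_2e^(t)(2,1).

u(t) = -3K_1e^(-2t) + 2K_2e^(t), v(t) = -K_1e^(-2t) + K_2e^(t)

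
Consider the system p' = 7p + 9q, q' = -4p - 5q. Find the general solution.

Coefficient matrix A = [[7, 9], [-4, -5]].
Characteristic polynomial det(A - λI) = λ^2 - 2λ + 1 = 0.
Single eigenvalue λ = 1 with algebraic multiplicity 2.
Eigenvector v = (-3,2); generalized eigenvector w with (A-λI)w=v is (1,-1).
General solution: e^(t)[C_1·v + C_2·(t·v + w)].

p(t) = -3C_1e^(t) - 3C_2te^(t) + C_2e^(t), q(t) = 2C_1e^(t) + 2C_2te^(t) - C_2e^(t)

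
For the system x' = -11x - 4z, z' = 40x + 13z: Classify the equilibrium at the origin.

unstable spiral

A = [[-11,-4],[40,13]]; det(A-λI) = λ^2 - 2λ + 17.
λ = 1 ± 4i: positive real part.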